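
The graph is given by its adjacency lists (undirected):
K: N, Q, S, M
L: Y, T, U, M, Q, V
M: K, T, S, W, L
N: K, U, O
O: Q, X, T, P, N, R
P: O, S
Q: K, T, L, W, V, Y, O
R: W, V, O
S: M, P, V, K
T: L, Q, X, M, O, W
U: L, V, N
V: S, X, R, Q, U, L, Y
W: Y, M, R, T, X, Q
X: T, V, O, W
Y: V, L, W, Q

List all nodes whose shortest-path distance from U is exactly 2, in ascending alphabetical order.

Level 0: U
Level 1: L, N, V
Level 2: K, M, O, Q, R, S, T, X, Y
Level 3: P, W

K, M, O, Q, R, S, T, X, Y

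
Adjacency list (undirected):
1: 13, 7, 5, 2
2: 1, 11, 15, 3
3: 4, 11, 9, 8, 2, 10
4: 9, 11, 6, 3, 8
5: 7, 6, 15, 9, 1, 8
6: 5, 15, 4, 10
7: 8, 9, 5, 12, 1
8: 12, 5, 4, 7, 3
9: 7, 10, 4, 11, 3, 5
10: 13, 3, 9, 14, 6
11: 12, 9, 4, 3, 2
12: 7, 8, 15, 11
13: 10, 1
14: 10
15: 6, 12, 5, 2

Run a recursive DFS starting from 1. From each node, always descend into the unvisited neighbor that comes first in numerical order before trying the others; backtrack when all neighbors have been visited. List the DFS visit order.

1 -> 2 -> 3 -> 4 -> 6 -> 5 -> 7 -> 8 -> 12 -> 11 -> 9 -> 10 -> 13 -> 14 -> 15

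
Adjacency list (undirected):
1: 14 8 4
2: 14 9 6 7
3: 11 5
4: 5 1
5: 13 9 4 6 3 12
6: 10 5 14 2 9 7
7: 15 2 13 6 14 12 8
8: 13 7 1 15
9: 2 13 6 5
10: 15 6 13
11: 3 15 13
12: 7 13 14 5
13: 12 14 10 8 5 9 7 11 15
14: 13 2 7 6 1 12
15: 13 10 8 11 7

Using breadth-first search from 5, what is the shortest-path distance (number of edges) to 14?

2

Level 0: 5
Level 1: 3, 4, 6, 9, 12, 13
Level 2: 1, 2, 7, 8, 10, 11, 14, 15
14 first appears at level 2.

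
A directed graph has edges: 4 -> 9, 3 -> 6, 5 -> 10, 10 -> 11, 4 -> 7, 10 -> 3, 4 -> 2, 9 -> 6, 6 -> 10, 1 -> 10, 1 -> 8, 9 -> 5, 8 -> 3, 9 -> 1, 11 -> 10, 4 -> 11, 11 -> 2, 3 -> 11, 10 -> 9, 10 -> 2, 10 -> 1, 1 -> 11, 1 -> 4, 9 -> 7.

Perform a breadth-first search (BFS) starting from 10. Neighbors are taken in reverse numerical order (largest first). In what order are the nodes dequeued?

10, 11, 9, 3, 2, 1, 7, 6, 5, 8, 4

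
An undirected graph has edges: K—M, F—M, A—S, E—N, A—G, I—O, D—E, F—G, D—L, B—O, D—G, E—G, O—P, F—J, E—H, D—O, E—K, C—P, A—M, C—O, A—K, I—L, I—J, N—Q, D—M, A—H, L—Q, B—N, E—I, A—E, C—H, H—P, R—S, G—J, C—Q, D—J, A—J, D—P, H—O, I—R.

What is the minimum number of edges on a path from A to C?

Level 0: A
Level 1: E, G, H, J, K, M, S
Level 2: C, D, F, I, N, O, P, R
Level 3: B, L, Q
C first appears at level 2.

2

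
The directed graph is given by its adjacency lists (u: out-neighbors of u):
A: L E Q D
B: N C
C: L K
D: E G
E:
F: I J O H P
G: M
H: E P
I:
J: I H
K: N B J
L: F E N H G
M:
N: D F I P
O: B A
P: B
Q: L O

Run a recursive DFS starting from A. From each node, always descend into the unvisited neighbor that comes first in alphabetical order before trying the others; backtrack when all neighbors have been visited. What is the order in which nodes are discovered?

A, D, E, G, M, L, F, H, P, B, C, K, J, I, N, O, Q

Visit A
A → D
D → E
D → G
G → M
A → L
L → F
F → H
H → P
P → B
B → C
C → K
K → J
J → I
K → N
F → O
A → Q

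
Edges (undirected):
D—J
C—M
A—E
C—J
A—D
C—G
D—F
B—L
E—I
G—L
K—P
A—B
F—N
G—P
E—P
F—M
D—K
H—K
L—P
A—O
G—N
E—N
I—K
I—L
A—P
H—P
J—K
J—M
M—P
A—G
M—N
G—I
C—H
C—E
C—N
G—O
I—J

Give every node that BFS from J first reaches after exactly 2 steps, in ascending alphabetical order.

Level 0: J
Level 1: C, D, I, K, M
Level 2: A, E, F, G, H, L, N, P
Level 3: B, O

A, E, F, G, H, L, N, P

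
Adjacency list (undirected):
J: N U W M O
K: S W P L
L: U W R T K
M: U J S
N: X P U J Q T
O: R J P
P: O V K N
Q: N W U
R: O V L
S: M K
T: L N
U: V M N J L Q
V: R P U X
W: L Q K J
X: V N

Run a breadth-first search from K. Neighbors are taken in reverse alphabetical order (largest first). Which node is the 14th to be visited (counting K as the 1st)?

R

Visit K; enqueue W, S, P, L → queue [W, S, P, L]
Visit W; enqueue Q, J → queue [S, P, L, Q, J]
Visit S; enqueue M → queue [P, L, Q, J, M]
Visit P; enqueue V, O, N → queue [L, Q, J, M, V, O, N]
Visit L; enqueue U, T, R → queue [Q, J, M, V, O, N, U, T, R]
Visit Q → queue [J, M, V, O, N, U, T, R]
Visit J → queue [M, V, O, N, U, T, R]
Visit M → queue [V, O, N, U, T, R]
Visit V; enqueue X → queue [O, N, U, T, R, X]
Visit O → queue [N, U, T, R, X]
Visit N → queue [U, T, R, X]
Visit U → queue [T, R, X]
Visit T → queue [R, X]
Visit R → queue [X]
Visit X → queue []

Visit order: K, W, S, P, L, Q, J, M, V, O, N, U, T, R, X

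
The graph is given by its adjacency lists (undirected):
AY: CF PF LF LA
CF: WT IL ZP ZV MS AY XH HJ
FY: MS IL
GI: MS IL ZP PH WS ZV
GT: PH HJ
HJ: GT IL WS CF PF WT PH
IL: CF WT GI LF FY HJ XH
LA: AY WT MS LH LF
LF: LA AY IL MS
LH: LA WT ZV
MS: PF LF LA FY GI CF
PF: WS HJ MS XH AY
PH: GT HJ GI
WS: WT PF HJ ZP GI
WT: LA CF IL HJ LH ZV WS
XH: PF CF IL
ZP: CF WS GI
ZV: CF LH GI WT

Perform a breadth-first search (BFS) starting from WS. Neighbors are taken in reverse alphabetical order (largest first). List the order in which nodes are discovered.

WS, ZP, WT, PF, HJ, GI, CF, ZV, LH, LA, IL, XH, MS, AY, PH, GT, LF, FY

Visit WS; enqueue ZP, WT, PF, HJ, GI → queue [ZP, WT, PF, HJ, GI]
Visit ZP; enqueue CF → queue [WT, PF, HJ, GI, CF]
Visit WT; enqueue ZV, LH, LA, IL → queue [PF, HJ, GI, CF, ZV, LH, LA, IL]
Visit PF; enqueue XH, MS, AY → queue [HJ, GI, CF, ZV, LH, LA, IL, XH, MS, AY]
Visit HJ; enqueue PH, GT → queue [GI, CF, ZV, LH, LA, IL, XH, MS, AY, PH, GT]
Visit GI → queue [CF, ZV, LH, LA, IL, XH, MS, AY, PH, GT]
Visit CF → queue [ZV, LH, LA, IL, XH, MS, AY, PH, GT]
Visit ZV → queue [LH, LA, IL, XH, MS, AY, PH, GT]
Visit LH → queue [LA, IL, XH, MS, AY, PH, GT]
Visit LA; enqueue LF → queue [IL, XH, MS, AY, PH, GT, LF]
Visit IL; enqueue FY → queue [XH, MS, AY, PH, GT, LF, FY]
Visit XH → queue [MS, AY, PH, GT, LF, FY]
Visit MS → queue [AY, PH, GT, LF, FY]
Visit AY → queue [PH, GT, LF, FY]
Visit PH → queue [GT, LF, FY]
Visit GT → queue [LF, FY]
Visit LF → queue [FY]
Visit FY → queue []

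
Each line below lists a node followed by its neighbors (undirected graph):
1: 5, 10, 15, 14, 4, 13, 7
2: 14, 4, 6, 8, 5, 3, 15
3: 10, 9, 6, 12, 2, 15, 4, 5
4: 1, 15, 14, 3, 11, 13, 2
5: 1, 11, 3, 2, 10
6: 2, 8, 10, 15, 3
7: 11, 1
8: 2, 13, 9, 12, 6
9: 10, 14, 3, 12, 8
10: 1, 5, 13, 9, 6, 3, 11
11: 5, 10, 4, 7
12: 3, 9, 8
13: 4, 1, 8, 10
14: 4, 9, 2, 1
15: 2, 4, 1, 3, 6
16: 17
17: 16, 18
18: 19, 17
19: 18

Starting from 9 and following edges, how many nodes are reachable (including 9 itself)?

15

BFS from 9 visits: 9, 14, 12, 10, 8, 3, 4, 2, 1, 13, 11, 6, 5, 15, 7
Reachable nodes: 15 of 19 total.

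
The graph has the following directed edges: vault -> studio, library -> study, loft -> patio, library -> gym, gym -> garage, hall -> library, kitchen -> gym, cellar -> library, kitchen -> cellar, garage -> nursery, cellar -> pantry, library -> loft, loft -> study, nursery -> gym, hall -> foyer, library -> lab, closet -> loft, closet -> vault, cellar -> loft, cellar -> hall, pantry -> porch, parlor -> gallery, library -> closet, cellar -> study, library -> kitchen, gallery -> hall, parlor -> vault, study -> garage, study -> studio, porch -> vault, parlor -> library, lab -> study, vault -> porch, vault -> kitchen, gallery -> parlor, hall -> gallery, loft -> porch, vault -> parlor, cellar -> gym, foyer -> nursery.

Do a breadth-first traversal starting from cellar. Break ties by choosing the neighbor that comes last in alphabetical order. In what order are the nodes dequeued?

cellar -> study -> pantry -> loft -> library -> hall -> gym -> studio -> garage -> porch -> patio -> lab -> kitchen -> closet -> gallery -> foyer -> nursery -> vault -> parlor

Visit cellar; enqueue study, pantry, loft, library, hall, gym → queue [study, pantry, loft, library, hall, gym]
Visit study; enqueue studio, garage → queue [pantry, loft, library, hall, gym, studio, garage]
Visit pantry; enqueue porch → queue [loft, library, hall, gym, studio, garage, porch]
Visit loft; enqueue patio → queue [library, hall, gym, studio, garage, porch, patio]
Visit library; enqueue lab, kitchen, closet → queue [hall, gym, studio, garage, porch, patio, lab, kitchen, closet]
Visit hall; enqueue gallery, foyer → queue [gym, studio, garage, porch, patio, lab, kitchen, closet, gallery, foyer]
Visit gym → queue [studio, garage, porch, patio, lab, kitchen, closet, gallery, foyer]
Visit studio → queue [garage, porch, patio, lab, kitchen, closet, gallery, foyer]
Visit garage; enqueue nursery → queue [porch, patio, lab, kitchen, closet, gallery, foyer, nursery]
Visit porch; enqueue vault → queue [patio, lab, kitchen, closet, gallery, foyer, nursery, vault]
Visit patio → queue [lab, kitchen, closet, gallery, foyer, nursery, vault]
Visit lab → queue [kitchen, closet, gallery, foyer, nursery, vault]
Visit kitchen → queue [closet, gallery, foyer, nursery, vault]
Visit closet → queue [gallery, foyer, nursery, vault]
Visit gallery; enqueue parlor → queue [foyer, nursery, vault, parlor]
Visit foyer → queue [nursery, vault, parlor]
Visit nursery → queue [vault, parlor]
Visit vault → queue [parlor]
Visit parlor → queue []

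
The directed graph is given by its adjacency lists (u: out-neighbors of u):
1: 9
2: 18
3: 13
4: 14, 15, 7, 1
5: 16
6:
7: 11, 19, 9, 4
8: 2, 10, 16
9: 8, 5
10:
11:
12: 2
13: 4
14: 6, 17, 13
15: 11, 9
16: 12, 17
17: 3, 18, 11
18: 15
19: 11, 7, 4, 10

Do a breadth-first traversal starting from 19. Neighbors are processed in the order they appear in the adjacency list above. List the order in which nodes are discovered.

Visit 19; enqueue 11, 7, 4, 10 → queue [11, 7, 4, 10]
Visit 11 → queue [7, 4, 10]
Visit 7; enqueue 9 → queue [4, 10, 9]
Visit 4; enqueue 14, 15, 1 → queue [10, 9, 14, 15, 1]
Visit 10 → queue [9, 14, 15, 1]
Visit 9; enqueue 8, 5 → queue [14, 15, 1, 8, 5]
Visit 14; enqueue 6, 17, 13 → queue [15, 1, 8, 5, 6, 17, 13]
Visit 15 → queue [1, 8, 5, 6, 17, 13]
Visit 1 → queue [8, 5, 6, 17, 13]
Visit 8; enqueue 2, 16 → queue [5, 6, 17, 13, 2, 16]
Visit 5 → queue [6, 17, 13, 2, 16]
Visit 6 → queue [17, 13, 2, 16]
Visit 17; enqueue 3, 18 → queue [13, 2, 16, 3, 18]
Visit 13 → queue [2, 16, 3, 18]
Visit 2 → queue [16, 3, 18]
Visit 16; enqueue 12 → queue [3, 18, 12]
Visit 3 → queue [18, 12]
Visit 18 → queue [12]
Visit 12 → queue []

19 11 7 4 10 9 14 15 1 8 5 6 17 13 2 16 3 18 12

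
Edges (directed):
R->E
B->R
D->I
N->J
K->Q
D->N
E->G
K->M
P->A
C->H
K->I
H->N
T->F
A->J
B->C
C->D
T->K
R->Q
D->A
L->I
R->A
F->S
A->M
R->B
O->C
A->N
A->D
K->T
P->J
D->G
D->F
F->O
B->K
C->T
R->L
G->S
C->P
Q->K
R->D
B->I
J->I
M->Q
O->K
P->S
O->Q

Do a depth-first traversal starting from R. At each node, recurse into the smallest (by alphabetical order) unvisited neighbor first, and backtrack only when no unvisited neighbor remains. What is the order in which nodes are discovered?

Visit R
R → A
A → D
D → F
F → O
O → C
C → H
H → N
N → J
J → I
C → P
P → S
C → T
T → K
K → M
M → Q
D → G
R → B
R → E
R → L

R, A, D, F, O, C, H, N, J, I, P, S, T, K, M, Q, G, B, E, L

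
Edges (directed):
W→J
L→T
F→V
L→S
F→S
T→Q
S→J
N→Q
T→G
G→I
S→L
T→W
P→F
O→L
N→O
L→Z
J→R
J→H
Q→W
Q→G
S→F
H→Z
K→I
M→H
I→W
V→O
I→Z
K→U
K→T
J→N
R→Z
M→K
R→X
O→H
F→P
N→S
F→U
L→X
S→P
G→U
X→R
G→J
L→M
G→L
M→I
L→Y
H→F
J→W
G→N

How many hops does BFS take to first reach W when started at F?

3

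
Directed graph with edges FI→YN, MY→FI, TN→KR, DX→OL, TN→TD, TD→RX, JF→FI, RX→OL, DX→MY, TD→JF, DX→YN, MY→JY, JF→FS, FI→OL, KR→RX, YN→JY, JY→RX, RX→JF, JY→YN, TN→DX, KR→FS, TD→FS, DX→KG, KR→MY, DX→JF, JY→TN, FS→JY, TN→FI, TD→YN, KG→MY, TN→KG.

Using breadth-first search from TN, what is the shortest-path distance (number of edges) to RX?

2

Level 0: TN
Level 1: DX, FI, KG, KR, TD
Level 2: FS, JF, MY, OL, RX, YN
Level 3: JY
RX first appears at level 2.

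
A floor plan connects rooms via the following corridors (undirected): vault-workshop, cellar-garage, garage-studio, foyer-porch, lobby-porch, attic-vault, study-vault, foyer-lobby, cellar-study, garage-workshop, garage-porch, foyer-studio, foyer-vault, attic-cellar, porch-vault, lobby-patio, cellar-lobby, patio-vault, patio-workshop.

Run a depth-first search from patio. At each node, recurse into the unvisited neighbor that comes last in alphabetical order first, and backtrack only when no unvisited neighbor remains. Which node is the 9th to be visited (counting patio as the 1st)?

studio

Visit patio
patio → workshop
workshop → vault
vault → study
study → cellar
cellar → lobby
lobby → porch
porch → garage
garage → studio
studio → foyer
cellar → attic

Visit order: patio, workshop, vault, study, cellar, lobby, porch, garage, studio, foyer, attic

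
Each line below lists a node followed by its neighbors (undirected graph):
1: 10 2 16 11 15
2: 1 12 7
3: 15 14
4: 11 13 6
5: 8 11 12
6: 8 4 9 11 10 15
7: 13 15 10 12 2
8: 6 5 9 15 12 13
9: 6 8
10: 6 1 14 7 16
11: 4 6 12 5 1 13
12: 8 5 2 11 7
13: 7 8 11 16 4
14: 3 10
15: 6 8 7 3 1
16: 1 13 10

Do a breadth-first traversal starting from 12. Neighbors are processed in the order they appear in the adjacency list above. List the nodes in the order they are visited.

12 → 8 → 5 → 2 → 11 → 7 → 6 → 9 → 15 → 13 → 1 → 4 → 10 → 3 → 16 → 14

Visit 12; enqueue 8, 5, 2, 11, 7 → queue [8, 5, 2, 11, 7]
Visit 8; enqueue 6, 9, 15, 13 → queue [5, 2, 11, 7, 6, 9, 15, 13]
Visit 5 → queue [2, 11, 7, 6, 9, 15, 13]
Visit 2; enqueue 1 → queue [11, 7, 6, 9, 15, 13, 1]
Visit 11; enqueue 4 → queue [7, 6, 9, 15, 13, 1, 4]
Visit 7; enqueue 10 → queue [6, 9, 15, 13, 1, 4, 10]
Visit 6 → queue [9, 15, 13, 1, 4, 10]
Visit 9 → queue [15, 13, 1, 4, 10]
Visit 15; enqueue 3 → queue [13, 1, 4, 10, 3]
Visit 13; enqueue 16 → queue [1, 4, 10, 3, 16]
Visit 1 → queue [4, 10, 3, 16]
Visit 4 → queue [10, 3, 16]
Visit 10; enqueue 14 → queue [3, 16, 14]
Visit 3 → queue [16, 14]
Visit 16 → queue [14]
Visit 14 → queue []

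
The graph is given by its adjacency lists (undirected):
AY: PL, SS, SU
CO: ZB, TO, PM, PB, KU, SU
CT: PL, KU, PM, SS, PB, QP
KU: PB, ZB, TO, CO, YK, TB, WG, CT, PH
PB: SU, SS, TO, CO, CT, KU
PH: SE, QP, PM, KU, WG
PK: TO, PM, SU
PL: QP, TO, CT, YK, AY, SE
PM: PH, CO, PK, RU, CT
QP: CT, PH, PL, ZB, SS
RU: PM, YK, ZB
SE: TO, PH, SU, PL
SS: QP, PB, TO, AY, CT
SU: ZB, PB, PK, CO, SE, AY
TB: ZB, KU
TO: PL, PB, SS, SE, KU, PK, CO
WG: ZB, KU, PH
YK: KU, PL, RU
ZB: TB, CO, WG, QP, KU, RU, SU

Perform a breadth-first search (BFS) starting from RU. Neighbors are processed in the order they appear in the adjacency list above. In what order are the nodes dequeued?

Visit RU; enqueue PM, YK, ZB → queue [PM, YK, ZB]
Visit PM; enqueue PH, CO, PK, CT → queue [YK, ZB, PH, CO, PK, CT]
Visit YK; enqueue KU, PL → queue [ZB, PH, CO, PK, CT, KU, PL]
Visit ZB; enqueue TB, WG, QP, SU → queue [PH, CO, PK, CT, KU, PL, TB, WG, QP, SU]
Visit PH; enqueue SE → queue [CO, PK, CT, KU, PL, TB, WG, QP, SU, SE]
Visit CO; enqueue TO, PB → queue [PK, CT, KU, PL, TB, WG, QP, SU, SE, TO, PB]
Visit PK → queue [CT, KU, PL, TB, WG, QP, SU, SE, TO, PB]
Visit CT; enqueue SS → queue [KU, PL, TB, WG, QP, SU, SE, TO, PB, SS]
Visit KU → queue [PL, TB, WG, QP, SU, SE, TO, PB, SS]
Visit PL; enqueue AY → queue [TB, WG, QP, SU, SE, TO, PB, SS, AY]
Visit TB → queue [WG, QP, SU, SE, TO, PB, SS, AY]
Visit WG → queue [QP, SU, SE, TO, PB, SS, AY]
Visit QP → queue [SU, SE, TO, PB, SS, AY]
Visit SU → queue [SE, TO, PB, SS, AY]
Visit SE → queue [TO, PB, SS, AY]
Visit TO → queue [PB, SS, AY]
Visit PB → queue [SS, AY]
Visit SS → queue [AY]
Visit AY → queue []

RU -> PM -> YK -> ZB -> PH -> CO -> PK -> CT -> KU -> PL -> TB -> WG -> QP -> SU -> SE -> TO -> PB -> SS -> AY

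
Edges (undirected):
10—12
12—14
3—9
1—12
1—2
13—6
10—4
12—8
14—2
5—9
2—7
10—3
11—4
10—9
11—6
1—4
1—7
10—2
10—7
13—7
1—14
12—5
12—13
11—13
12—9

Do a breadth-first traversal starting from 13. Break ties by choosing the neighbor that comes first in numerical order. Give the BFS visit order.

Visit 13; enqueue 6, 7, 11, 12 → queue [6, 7, 11, 12]
Visit 6 → queue [7, 11, 12]
Visit 7; enqueue 1, 2, 10 → queue [11, 12, 1, 2, 10]
Visit 11; enqueue 4 → queue [12, 1, 2, 10, 4]
Visit 12; enqueue 5, 8, 9, 14 → queue [1, 2, 10, 4, 5, 8, 9, 14]
Visit 1 → queue [2, 10, 4, 5, 8, 9, 14]
Visit 2 → queue [10, 4, 5, 8, 9, 14]
Visit 10; enqueue 3 → queue [4, 5, 8, 9, 14, 3]
Visit 4 → queue [5, 8, 9, 14, 3]
Visit 5 → queue [8, 9, 14, 3]
Visit 8 → queue [9, 14, 3]
Visit 9 → queue [14, 3]
Visit 14 → queue [3]
Visit 3 → queue []

13 6 7 11 12 1 2 10 4 5 8 9 14 3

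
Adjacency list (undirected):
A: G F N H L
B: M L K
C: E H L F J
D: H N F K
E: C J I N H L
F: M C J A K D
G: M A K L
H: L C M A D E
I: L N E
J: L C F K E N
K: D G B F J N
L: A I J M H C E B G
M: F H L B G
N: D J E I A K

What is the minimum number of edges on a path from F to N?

2

Level 0: F
Level 1: A, C, D, J, K, M
Level 2: B, E, G, H, L, N
Level 3: I
N first appears at level 2.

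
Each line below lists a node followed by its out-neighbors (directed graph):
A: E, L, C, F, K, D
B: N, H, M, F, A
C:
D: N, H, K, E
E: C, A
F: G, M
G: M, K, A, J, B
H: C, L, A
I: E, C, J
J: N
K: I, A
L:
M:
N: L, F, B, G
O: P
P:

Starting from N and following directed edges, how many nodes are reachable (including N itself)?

14

BFS from N visits: N, B, F, G, L, A, H, M, J, K, C, D, E, I
Reachable nodes: 14 of 16 total.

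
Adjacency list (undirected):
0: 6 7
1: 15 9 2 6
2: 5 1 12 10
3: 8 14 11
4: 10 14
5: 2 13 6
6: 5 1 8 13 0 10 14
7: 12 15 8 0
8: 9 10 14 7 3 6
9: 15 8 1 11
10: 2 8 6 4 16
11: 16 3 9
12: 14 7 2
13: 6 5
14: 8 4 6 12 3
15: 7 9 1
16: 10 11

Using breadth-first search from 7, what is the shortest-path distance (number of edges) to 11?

3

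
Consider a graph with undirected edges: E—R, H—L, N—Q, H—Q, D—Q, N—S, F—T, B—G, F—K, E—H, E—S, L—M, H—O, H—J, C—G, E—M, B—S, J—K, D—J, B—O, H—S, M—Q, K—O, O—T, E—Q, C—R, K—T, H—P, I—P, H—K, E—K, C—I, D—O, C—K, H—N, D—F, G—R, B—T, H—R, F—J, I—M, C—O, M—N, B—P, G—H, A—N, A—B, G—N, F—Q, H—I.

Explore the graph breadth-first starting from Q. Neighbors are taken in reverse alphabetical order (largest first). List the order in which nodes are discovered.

Q, N, M, H, F, E, D, S, G, A, L, I, R, P, O, K, J, T, B, C

Visit Q; enqueue N, M, H, F, E, D → queue [N, M, H, F, E, D]
Visit N; enqueue S, G, A → queue [M, H, F, E, D, S, G, A]
Visit M; enqueue L, I → queue [H, F, E, D, S, G, A, L, I]
Visit H; enqueue R, P, O, K, J → queue [F, E, D, S, G, A, L, I, R, P, O, K, J]
Visit F; enqueue T → queue [E, D, S, G, A, L, I, R, P, O, K, J, T]
Visit E → queue [D, S, G, A, L, I, R, P, O, K, J, T]
Visit D → queue [S, G, A, L, I, R, P, O, K, J, T]
Visit S; enqueue B → queue [G, A, L, I, R, P, O, K, J, T, B]
Visit G; enqueue C → queue [A, L, I, R, P, O, K, J, T, B, C]
Visit A → queue [L, I, R, P, O, K, J, T, B, C]
Visit L → queue [I, R, P, O, K, J, T, B, C]
Visit I → queue [R, P, O, K, J, T, B, C]
Visit R → queue [P, O, K, J, T, B, C]
Visit P → queue [O, K, J, T, B, C]
Visit O → queue [K, J, T, B, C]
Visit K → queue [J, T, B, C]
Visit J → queue [T, B, C]
Visit T → queue [B, C]
Visit B → queue [C]
Visit C → queue []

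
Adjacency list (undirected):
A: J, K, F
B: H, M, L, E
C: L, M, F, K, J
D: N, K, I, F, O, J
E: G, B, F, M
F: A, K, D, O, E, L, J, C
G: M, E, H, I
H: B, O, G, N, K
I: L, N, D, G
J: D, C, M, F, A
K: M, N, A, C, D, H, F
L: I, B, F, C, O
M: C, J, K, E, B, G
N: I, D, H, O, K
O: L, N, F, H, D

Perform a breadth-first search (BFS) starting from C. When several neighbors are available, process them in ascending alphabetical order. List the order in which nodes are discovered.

Visit C; enqueue F, J, K, L, M → queue [F, J, K, L, M]
Visit F; enqueue A, D, E, O → queue [J, K, L, M, A, D, E, O]
Visit J → queue [K, L, M, A, D, E, O]
Visit K; enqueue H, N → queue [L, M, A, D, E, O, H, N]
Visit L; enqueue B, I → queue [M, A, D, E, O, H, N, B, I]
Visit M; enqueue G → queue [A, D, E, O, H, N, B, I, G]
Visit A → queue [D, E, O, H, N, B, I, G]
Visit D → queue [E, O, H, N, B, I, G]
Visit E → queue [O, H, N, B, I, G]
Visit O → queue [H, N, B, I, G]
Visit H → queue [N, B, I, G]
Visit N → queue [B, I, G]
Visit B → queue [I, G]
Visit I → queue [G]
Visit G → queue []

C, F, J, K, L, M, A, D, E, O, H, N, B, I, G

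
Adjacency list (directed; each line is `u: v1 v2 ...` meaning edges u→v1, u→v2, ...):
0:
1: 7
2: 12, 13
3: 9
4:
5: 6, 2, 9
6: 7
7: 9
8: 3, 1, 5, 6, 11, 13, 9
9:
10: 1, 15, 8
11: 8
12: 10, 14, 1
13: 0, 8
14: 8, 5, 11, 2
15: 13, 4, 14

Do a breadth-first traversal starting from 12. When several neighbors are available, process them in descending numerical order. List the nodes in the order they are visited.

12 → 14 → 10 → 1 → 11 → 8 → 5 → 2 → 15 → 7 → 13 → 9 → 6 → 3 → 4 → 0

Visit 12; enqueue 14, 10, 1 → queue [14, 10, 1]
Visit 14; enqueue 11, 8, 5, 2 → queue [10, 1, 11, 8, 5, 2]
Visit 10; enqueue 15 → queue [1, 11, 8, 5, 2, 15]
Visit 1; enqueue 7 → queue [11, 8, 5, 2, 15, 7]
Visit 11 → queue [8, 5, 2, 15, 7]
Visit 8; enqueue 13, 9, 6, 3 → queue [5, 2, 15, 7, 13, 9, 6, 3]
Visit 5 → queue [2, 15, 7, 13, 9, 6, 3]
Visit 2 → queue [15, 7, 13, 9, 6, 3]
Visit 15; enqueue 4 → queue [7, 13, 9, 6, 3, 4]
Visit 7 → queue [13, 9, 6, 3, 4]
Visit 13; enqueue 0 → queue [9, 6, 3, 4, 0]
Visit 9 → queue [6, 3, 4, 0]
Visit 6 → queue [3, 4, 0]
Visit 3 → queue [4, 0]
Visit 4 → queue [0]
Visit 0 → queue []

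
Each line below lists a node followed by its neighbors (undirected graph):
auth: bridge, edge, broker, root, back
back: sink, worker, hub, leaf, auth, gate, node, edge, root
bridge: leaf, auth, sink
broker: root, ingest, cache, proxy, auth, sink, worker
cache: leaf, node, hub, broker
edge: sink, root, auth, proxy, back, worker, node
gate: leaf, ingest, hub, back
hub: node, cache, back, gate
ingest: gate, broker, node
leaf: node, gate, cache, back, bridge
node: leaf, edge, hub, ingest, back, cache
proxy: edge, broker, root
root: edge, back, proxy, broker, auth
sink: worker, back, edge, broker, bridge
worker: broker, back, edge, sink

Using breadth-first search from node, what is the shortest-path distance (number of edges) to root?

Level 0: node
Level 1: back, cache, edge, hub, ingest, leaf
Level 2: auth, bridge, broker, gate, proxy, root, sink, worker
root first appears at level 2.

2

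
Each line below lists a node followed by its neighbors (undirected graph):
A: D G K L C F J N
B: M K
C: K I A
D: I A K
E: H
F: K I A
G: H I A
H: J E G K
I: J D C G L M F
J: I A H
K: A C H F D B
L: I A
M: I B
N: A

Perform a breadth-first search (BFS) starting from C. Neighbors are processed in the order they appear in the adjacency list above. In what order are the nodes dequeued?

C, K, I, A, H, F, D, B, J, G, L, M, N, E

Visit C; enqueue K, I, A → queue [K, I, A]
Visit K; enqueue H, F, D, B → queue [I, A, H, F, D, B]
Visit I; enqueue J, G, L, M → queue [A, H, F, D, B, J, G, L, M]
Visit A; enqueue N → queue [H, F, D, B, J, G, L, M, N]
Visit H; enqueue E → queue [F, D, B, J, G, L, M, N, E]
Visit F → queue [D, B, J, G, L, M, N, E]
Visit D → queue [B, J, G, L, M, N, E]
Visit B → queue [J, G, L, M, N, E]
Visit J → queue [G, L, M, N, E]
Visit G → queue [L, M, N, E]
Visit L → queue [M, N, E]
Visit M → queue [N, E]
Visit N → queue [E]
Visit E → queue []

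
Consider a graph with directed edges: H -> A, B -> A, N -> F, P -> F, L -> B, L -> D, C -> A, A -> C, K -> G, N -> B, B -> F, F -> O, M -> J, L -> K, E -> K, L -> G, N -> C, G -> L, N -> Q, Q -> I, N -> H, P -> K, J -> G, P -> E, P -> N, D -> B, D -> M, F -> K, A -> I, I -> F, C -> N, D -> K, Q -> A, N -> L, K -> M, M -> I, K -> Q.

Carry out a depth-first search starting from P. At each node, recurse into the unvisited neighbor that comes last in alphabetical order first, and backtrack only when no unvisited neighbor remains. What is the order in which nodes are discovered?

P, N, Q, I, F, O, K, M, J, G, L, D, B, A, C, H, E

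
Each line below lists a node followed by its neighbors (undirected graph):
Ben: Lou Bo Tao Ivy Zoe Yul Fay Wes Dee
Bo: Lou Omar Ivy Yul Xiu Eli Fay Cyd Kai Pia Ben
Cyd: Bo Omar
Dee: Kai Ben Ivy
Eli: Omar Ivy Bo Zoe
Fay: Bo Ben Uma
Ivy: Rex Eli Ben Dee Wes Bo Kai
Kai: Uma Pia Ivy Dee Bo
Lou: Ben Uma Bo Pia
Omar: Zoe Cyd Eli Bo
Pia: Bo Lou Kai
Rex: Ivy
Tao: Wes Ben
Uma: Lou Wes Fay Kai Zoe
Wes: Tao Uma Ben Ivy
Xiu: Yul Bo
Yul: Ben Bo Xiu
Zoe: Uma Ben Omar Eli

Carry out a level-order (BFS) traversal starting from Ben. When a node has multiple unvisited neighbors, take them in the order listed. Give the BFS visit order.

Ben, Lou, Bo, Tao, Ivy, Zoe, Yul, Fay, Wes, Dee, Uma, Pia, Omar, Xiu, Eli, Cyd, Kai, Rex

Visit Ben; enqueue Lou, Bo, Tao, Ivy, Zoe, Yul, Fay, Wes, Dee → queue [Lou, Bo, Tao, Ivy, Zoe, Yul, Fay, Wes, Dee]
Visit Lou; enqueue Uma, Pia → queue [Bo, Tao, Ivy, Zoe, Yul, Fay, Wes, Dee, Uma, Pia]
Visit Bo; enqueue Omar, Xiu, Eli, Cyd, Kai → queue [Tao, Ivy, Zoe, Yul, Fay, Wes, Dee, Uma, Pia, Omar, Xiu, Eli, Cyd, Kai]
Visit Tao → queue [Ivy, Zoe, Yul, Fay, Wes, Dee, Uma, Pia, Omar, Xiu, Eli, Cyd, Kai]
Visit Ivy; enqueue Rex → queue [Zoe, Yul, Fay, Wes, Dee, Uma, Pia, Omar, Xiu, Eli, Cyd, Kai, Rex]
Visit Zoe → queue [Yul, Fay, Wes, Dee, Uma, Pia, Omar, Xiu, Eli, Cyd, Kai, Rex]
Visit Yul → queue [Fay, Wes, Dee, Uma, Pia, Omar, Xiu, Eli, Cyd, Kai, Rex]
Visit Fay → queue [Wes, Dee, Uma, Pia, Omar, Xiu, Eli, Cyd, Kai, Rex]
Visit Wes → queue [Dee, Uma, Pia, Omar, Xiu, Eli, Cyd, Kai, Rex]
Visit Dee → queue [Uma, Pia, Omar, Xiu, Eli, Cyd, Kai, Rex]
Visit Uma → queue [Pia, Omar, Xiu, Eli, Cyd, Kai, Rex]
Visit Pia → queue [Omar, Xiu, Eli, Cyd, Kai, Rex]
Visit Omar → queue [Xiu, Eli, Cyd, Kai, Rex]
Visit Xiu → queue [Eli, Cyd, Kai, Rex]
Visit Eli → queue [Cyd, Kai, Rex]
Visit Cyd → queue [Kai, Rex]
Visit Kai → queue [Rex]
Visit Rex → queue []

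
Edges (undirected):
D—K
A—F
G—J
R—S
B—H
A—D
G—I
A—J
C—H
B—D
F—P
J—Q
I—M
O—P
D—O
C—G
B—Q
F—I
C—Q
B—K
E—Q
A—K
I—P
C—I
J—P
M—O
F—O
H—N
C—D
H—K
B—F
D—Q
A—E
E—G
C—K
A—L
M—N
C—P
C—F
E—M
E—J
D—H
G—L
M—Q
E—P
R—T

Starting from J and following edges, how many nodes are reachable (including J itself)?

17

BFS from J visits: J, Q, P, G, E, A, M, D, C, B, O, I, F, L, K, N, H
Reachable nodes: 17 of 20 total.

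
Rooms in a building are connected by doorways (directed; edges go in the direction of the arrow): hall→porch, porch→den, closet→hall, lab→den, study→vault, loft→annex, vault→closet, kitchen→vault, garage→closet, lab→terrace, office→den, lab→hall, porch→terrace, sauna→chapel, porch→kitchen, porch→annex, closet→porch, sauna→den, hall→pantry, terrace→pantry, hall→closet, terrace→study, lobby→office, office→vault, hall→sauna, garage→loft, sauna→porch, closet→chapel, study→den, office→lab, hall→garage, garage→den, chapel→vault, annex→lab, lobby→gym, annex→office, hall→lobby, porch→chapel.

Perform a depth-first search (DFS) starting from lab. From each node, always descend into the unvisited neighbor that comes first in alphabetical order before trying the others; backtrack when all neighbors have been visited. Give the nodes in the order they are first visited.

lab, den, hall, closet, chapel, vault, porch, annex, office, kitchen, terrace, pantry, study, garage, loft, lobby, gym, sauna

Visit lab
lab → den
lab → hall
hall → closet
closet → chapel
chapel → vault
closet → porch
porch → annex
annex → office
porch → kitchen
porch → terrace
terrace → pantry
terrace → study
hall → garage
garage → loft
hall → lobby
lobby → gym
hall → sauna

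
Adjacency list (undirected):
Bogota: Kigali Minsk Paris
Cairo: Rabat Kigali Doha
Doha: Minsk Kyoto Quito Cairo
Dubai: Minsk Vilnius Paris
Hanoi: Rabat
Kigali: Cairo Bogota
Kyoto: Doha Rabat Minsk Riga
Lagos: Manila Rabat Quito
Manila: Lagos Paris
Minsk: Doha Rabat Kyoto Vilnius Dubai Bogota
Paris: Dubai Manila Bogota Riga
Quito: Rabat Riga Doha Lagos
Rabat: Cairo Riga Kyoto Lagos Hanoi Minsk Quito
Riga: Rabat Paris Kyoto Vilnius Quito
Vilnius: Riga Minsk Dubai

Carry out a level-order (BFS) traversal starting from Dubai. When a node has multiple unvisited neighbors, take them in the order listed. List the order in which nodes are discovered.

Dubai, Minsk, Vilnius, Paris, Doha, Rabat, Kyoto, Bogota, Riga, Manila, Quito, Cairo, Lagos, Hanoi, Kigali

Visit Dubai; enqueue Minsk, Vilnius, Paris → queue [Minsk, Vilnius, Paris]
Visit Minsk; enqueue Doha, Rabat, Kyoto, Bogota → queue [Vilnius, Paris, Doha, Rabat, Kyoto, Bogota]
Visit Vilnius; enqueue Riga → queue [Paris, Doha, Rabat, Kyoto, Bogota, Riga]
Visit Paris; enqueue Manila → queue [Doha, Rabat, Kyoto, Bogota, Riga, Manila]
Visit Doha; enqueue Quito, Cairo → queue [Rabat, Kyoto, Bogota, Riga, Manila, Quito, Cairo]
Visit Rabat; enqueue Lagos, Hanoi → queue [Kyoto, Bogota, Riga, Manila, Quito, Cairo, Lagos, Hanoi]
Visit Kyoto → queue [Bogota, Riga, Manila, Quito, Cairo, Lagos, Hanoi]
Visit Bogota; enqueue Kigali → queue [Riga, Manila, Quito, Cairo, Lagos, Hanoi, Kigali]
Visit Riga → queue [Manila, Quito, Cairo, Lagos, Hanoi, Kigali]
Visit Manila → queue [Quito, Cairo, Lagos, Hanoi, Kigali]
Visit Quito → queue [Cairo, Lagos, Hanoi, Kigali]
Visit Cairo → queue [Lagos, Hanoi, Kigali]
Visit Lagos → queue [Hanoi, Kigali]
Visit Hanoi → queue [Kigali]
Visit Kigali → queue []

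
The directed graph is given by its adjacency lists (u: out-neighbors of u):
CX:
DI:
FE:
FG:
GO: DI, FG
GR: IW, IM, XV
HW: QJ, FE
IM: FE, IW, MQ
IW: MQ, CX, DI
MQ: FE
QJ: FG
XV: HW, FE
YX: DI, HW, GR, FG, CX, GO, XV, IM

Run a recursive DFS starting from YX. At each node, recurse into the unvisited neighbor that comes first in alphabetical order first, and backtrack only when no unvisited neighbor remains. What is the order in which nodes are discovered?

Visit YX
YX → CX
YX → DI
YX → FG
YX → GO
YX → GR
GR → IM
IM → FE
IM → IW
IW → MQ
GR → XV
XV → HW
HW → QJ

YX -> CX -> DI -> FG -> GO -> GR -> IM -> FE -> IW -> MQ -> XV -> HW -> QJ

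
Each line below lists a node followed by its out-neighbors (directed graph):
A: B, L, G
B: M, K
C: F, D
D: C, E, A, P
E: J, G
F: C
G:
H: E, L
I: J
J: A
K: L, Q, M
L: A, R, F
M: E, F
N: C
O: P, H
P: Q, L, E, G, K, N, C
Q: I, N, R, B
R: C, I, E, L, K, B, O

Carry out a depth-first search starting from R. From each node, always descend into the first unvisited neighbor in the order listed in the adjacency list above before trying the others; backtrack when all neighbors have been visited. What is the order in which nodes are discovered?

Visit R
R → C
C → F
C → D
D → E
E → J
J → A
A → B
B → M
B → K
K → L
K → Q
Q → I
Q → N
A → G
D → P
R → O
O → H

R, C, F, D, E, J, A, B, M, K, L, Q, I, N, G, P, O, H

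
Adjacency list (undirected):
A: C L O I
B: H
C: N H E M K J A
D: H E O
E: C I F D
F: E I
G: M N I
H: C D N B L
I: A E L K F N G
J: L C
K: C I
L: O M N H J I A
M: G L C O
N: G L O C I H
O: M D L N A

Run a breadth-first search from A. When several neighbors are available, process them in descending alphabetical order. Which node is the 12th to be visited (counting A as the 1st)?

Visit A; enqueue O, L, I, C → queue [O, L, I, C]
Visit O; enqueue N, M, D → queue [L, I, C, N, M, D]
Visit L; enqueue J, H → queue [I, C, N, M, D, J, H]
Visit I; enqueue K, G, F, E → queue [C, N, M, D, J, H, K, G, F, E]
Visit C → queue [N, M, D, J, H, K, G, F, E]
Visit N → queue [M, D, J, H, K, G, F, E]
Visit M → queue [D, J, H, K, G, F, E]
Visit D → queue [J, H, K, G, F, E]
Visit J → queue [H, K, G, F, E]
Visit H; enqueue B → queue [K, G, F, E, B]
Visit K → queue [G, F, E, B]
Visit G → queue [F, E, B]
Visit F → queue [E, B]
Visit E → queue [B]
Visit B → queue []

Visit order: A, O, L, I, C, N, M, D, J, H, K, G, F, E, B

G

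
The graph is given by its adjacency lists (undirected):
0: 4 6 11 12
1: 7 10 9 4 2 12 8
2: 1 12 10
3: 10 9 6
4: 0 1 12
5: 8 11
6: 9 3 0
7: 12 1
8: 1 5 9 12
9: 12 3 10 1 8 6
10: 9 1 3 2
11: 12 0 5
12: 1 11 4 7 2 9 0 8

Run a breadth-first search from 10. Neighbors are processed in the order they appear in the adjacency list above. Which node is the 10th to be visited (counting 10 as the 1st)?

4

Visit 10; enqueue 9, 1, 3, 2 → queue [9, 1, 3, 2]
Visit 9; enqueue 12, 8, 6 → queue [1, 3, 2, 12, 8, 6]
Visit 1; enqueue 7, 4 → queue [3, 2, 12, 8, 6, 7, 4]
Visit 3 → queue [2, 12, 8, 6, 7, 4]
Visit 2 → queue [12, 8, 6, 7, 4]
Visit 12; enqueue 11, 0 → queue [8, 6, 7, 4, 11, 0]
Visit 8; enqueue 5 → queue [6, 7, 4, 11, 0, 5]
Visit 6 → queue [7, 4, 11, 0, 5]
Visit 7 → queue [4, 11, 0, 5]
Visit 4 → queue [11, 0, 5]
Visit 11 → queue [0, 5]
Visit 0 → queue [5]
Visit 5 → queue []

Visit order: 10, 9, 1, 3, 2, 12, 8, 6, 7, 4, 11, 0, 5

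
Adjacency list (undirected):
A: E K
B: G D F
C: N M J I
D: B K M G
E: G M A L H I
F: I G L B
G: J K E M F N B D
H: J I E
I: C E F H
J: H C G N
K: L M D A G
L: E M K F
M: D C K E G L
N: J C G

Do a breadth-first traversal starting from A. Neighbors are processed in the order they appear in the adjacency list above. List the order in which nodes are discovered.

A, E, K, G, M, L, H, I, D, J, F, N, B, C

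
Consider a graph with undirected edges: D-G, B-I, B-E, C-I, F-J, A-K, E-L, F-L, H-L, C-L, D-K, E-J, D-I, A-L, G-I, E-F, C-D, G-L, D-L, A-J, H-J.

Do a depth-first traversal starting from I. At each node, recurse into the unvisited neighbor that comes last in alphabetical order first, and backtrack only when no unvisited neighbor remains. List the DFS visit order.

I -> G -> L -> H -> J -> F -> E -> B -> A -> K -> D -> C

Visit I
I → G
G → L
L → H
H → J
J → F
F → E
E → B
J → A
A → K
K → D
D → C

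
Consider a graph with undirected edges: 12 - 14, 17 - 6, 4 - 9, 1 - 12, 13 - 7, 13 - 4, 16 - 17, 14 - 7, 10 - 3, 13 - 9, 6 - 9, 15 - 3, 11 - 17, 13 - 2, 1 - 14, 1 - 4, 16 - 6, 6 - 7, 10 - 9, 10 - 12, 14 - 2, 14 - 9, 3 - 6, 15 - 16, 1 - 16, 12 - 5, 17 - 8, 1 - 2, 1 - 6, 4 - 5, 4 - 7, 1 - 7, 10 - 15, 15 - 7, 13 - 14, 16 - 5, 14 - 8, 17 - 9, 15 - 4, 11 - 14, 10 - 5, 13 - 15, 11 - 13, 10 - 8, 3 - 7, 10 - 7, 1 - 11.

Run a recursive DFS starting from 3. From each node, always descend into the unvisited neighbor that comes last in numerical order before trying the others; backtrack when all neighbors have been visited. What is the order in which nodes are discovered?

3 -> 15 -> 16 -> 17 -> 11 -> 14 -> 13 -> 9 -> 10 -> 12 -> 5 -> 4 -> 7 -> 6 -> 1 -> 2 -> 8

Visit 3
3 → 15
15 → 16
16 → 17
17 → 11
11 → 14
14 → 13
13 → 9
9 → 10
10 → 12
12 → 5
5 → 4
4 → 7
7 → 6
6 → 1
1 → 2
10 → 8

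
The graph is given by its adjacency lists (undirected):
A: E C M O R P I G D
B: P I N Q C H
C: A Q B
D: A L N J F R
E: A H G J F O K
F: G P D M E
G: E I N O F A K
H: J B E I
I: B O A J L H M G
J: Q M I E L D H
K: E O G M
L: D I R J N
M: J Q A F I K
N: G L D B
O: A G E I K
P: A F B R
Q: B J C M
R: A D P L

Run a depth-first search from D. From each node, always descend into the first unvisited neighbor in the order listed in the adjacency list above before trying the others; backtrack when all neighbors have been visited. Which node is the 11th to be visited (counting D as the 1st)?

I

Visit D
D → A
A → E
E → H
H → J
J → Q
Q → B
B → P
P → F
F → G
G → I
I → O
O → K
K → M
I → L
L → R
L → N
B → C

Visit order: D, A, E, H, J, Q, B, P, F, G, I, O, K, M, L, R, N, C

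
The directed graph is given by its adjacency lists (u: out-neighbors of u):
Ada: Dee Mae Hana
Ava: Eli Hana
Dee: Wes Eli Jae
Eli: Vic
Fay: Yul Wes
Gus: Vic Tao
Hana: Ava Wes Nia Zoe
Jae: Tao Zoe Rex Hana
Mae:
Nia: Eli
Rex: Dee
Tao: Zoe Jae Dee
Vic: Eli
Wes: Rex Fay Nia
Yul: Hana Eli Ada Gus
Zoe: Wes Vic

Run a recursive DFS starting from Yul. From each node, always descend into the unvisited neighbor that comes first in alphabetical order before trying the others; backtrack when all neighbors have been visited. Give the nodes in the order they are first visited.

Yul → Ada → Dee → Eli → Vic → Jae → Hana → Ava → Nia → Wes → Fay → Rex → Zoe → Tao → Mae → Gus

Visit Yul
Yul → Ada
Ada → Dee
Dee → Eli
Eli → Vic
Dee → Jae
Jae → Hana
Hana → Ava
Hana → Nia
Hana → Wes
Wes → Fay
Wes → Rex
Hana → Zoe
Jae → Tao
Ada → Mae
Yul → Gus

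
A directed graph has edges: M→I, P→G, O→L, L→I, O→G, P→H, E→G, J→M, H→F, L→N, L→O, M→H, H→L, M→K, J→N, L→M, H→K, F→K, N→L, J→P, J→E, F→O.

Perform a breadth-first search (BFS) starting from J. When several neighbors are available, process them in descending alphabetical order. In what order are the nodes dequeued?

J -> P -> N -> M -> E -> H -> G -> L -> K -> I -> F -> O

Visit J; enqueue P, N, M, E → queue [P, N, M, E]
Visit P; enqueue H, G → queue [N, M, E, H, G]
Visit N; enqueue L → queue [M, E, H, G, L]
Visit M; enqueue K, I → queue [E, H, G, L, K, I]
Visit E → queue [H, G, L, K, I]
Visit H; enqueue F → queue [G, L, K, I, F]
Visit G → queue [L, K, I, F]
Visit L; enqueue O → queue [K, I, F, O]
Visit K → queue [I, F, O]
Visit I → queue [F, O]
Visit F → queue [O]
Visit O → queue []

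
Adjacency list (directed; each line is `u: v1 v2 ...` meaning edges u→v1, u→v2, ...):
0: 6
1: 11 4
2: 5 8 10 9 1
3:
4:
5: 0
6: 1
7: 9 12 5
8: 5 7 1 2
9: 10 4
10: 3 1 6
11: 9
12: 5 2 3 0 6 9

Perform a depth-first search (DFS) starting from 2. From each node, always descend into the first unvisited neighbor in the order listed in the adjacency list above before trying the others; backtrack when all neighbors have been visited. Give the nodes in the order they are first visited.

2 → 5 → 0 → 6 → 1 → 11 → 9 → 10 → 3 → 4 → 8 → 7 → 12

Visit 2
2 → 5
5 → 0
0 → 6
6 → 1
1 → 11
11 → 9
9 → 10
10 → 3
9 → 4
2 → 8
8 → 7
7 → 12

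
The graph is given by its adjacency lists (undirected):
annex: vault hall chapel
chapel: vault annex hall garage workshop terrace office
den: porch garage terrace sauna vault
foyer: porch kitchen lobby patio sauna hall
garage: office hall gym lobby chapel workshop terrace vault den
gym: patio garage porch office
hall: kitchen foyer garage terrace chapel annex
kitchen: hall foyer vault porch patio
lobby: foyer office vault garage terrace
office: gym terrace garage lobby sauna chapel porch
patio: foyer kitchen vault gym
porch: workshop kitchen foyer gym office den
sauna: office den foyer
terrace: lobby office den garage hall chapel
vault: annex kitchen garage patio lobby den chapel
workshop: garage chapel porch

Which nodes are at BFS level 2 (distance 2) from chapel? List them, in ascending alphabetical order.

Level 0: chapel
Level 1: annex, garage, hall, office, terrace, vault, workshop
Level 2: den, foyer, gym, kitchen, lobby, patio, porch, sauna

den, foyer, gym, kitchen, lobby, patio, porch, sauna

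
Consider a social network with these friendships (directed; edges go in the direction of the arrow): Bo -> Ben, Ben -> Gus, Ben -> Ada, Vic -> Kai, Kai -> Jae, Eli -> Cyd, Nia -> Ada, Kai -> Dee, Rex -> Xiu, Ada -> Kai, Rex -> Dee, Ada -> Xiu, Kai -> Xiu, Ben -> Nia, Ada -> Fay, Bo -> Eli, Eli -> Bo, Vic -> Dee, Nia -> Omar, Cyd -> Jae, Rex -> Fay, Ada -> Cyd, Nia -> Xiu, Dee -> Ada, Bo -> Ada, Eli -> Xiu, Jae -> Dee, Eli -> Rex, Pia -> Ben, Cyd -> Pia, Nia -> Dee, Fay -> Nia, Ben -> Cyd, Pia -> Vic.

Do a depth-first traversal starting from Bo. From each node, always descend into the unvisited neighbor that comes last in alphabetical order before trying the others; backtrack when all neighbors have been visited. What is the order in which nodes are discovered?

Visit Bo
Bo → Eli
Eli → Xiu
Eli → Rex
Rex → Fay
Fay → Nia
Nia → Omar
Nia → Dee
Dee → Ada
Ada → Kai
Kai → Jae
Ada → Cyd
Cyd → Pia
Pia → Vic
Pia → Ben
Ben → Gus

Bo -> Eli -> Xiu -> Rex -> Fay -> Nia -> Omar -> Dee -> Ada -> Kai -> Jae -> Cyd -> Pia -> Vic -> Ben -> Gus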